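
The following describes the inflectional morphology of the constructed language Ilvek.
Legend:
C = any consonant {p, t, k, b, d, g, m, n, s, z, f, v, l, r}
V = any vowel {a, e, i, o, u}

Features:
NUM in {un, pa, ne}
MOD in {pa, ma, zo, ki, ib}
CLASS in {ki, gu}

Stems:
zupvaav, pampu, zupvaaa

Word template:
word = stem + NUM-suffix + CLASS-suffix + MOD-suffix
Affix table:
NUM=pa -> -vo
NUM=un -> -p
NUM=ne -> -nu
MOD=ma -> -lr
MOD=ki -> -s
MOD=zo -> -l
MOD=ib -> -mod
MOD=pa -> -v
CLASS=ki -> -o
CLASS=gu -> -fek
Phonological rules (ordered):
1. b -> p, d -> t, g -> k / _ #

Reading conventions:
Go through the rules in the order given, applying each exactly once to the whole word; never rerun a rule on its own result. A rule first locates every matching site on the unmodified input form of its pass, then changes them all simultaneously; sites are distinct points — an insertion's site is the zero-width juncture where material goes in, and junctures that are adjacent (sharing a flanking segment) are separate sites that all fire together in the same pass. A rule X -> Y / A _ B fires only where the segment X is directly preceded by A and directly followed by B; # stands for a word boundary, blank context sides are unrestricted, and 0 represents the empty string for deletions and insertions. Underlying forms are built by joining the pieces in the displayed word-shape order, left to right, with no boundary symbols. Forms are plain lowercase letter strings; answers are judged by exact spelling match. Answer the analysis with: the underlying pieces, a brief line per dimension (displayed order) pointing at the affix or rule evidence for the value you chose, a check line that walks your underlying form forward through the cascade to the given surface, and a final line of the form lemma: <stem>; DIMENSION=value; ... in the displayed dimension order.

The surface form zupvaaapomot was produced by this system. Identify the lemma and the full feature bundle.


underlying: zupvaaa-p-o-mod
NUM=un - signalled by the affix -p
MOD=ib - signalled by the affix -mod
CLASS=ki - signalled by the affix -o
check: zupvaaapomod -> zupvaaapomot
lemma: zupvaaa; NUM=un; MOD=ib; CLASS=ki


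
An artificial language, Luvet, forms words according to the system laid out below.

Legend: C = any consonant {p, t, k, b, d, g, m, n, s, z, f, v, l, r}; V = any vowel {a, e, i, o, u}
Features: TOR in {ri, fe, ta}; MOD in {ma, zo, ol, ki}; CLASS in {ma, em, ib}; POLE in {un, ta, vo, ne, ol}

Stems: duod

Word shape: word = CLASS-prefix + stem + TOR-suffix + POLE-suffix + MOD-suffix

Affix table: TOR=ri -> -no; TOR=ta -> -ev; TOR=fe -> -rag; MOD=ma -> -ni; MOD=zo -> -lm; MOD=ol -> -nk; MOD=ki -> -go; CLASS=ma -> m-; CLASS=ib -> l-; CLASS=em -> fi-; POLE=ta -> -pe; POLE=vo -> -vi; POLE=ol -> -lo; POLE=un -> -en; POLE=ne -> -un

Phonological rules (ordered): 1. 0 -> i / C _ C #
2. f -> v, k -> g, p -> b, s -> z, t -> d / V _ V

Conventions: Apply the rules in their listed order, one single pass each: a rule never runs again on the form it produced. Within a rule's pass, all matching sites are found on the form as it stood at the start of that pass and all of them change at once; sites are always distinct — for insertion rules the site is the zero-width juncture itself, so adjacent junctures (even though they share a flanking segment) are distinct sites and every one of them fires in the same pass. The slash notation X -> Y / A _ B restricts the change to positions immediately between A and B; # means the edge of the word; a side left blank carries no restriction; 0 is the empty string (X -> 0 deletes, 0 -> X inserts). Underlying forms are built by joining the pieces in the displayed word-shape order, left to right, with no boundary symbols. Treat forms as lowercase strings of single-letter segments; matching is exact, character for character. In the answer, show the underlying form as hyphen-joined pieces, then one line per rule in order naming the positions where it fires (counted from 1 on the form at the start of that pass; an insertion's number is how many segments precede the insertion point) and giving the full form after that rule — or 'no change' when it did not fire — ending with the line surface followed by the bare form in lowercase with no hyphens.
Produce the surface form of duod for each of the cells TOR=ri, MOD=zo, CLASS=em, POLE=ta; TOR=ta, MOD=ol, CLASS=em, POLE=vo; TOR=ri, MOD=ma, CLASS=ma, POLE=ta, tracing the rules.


cell TOR=ri, MOD=zo, CLASS=em, POLE=ta:
underlying: fi-duod-no-pe-lm
1. 0 -> i / C _ C #: inserts after position(s) 11: fiduodnopelim
2. f -> v, k -> g, p -> b, s -> z, t -> d / V _ V: fires at position(s) 9: fiduodnobelim
surface: fiduodnobelim

cell TOR=ta, MOD=ol, CLASS=em, POLE=vo:
underlying: fi-duod-ev-vi-nk
1. 0 -> i / C _ C #: inserts after position(s) 11: fiduodevvinik
2. f -> v, k -> g, p -> b, s -> z, t -> d / V _ V: no change
surface: fiduodevvinik

cell TOR=ri, MOD=ma, CLASS=ma, POLE=ta:
underlying: m-duod-no-pe-ni
1. 0 -> i / C _ C #: no change
2. f -> v, k -> g, p -> b, s -> z, t -> d / V _ V: fires at position(s) 8: mduodnobeni
surface: mduodnobeni


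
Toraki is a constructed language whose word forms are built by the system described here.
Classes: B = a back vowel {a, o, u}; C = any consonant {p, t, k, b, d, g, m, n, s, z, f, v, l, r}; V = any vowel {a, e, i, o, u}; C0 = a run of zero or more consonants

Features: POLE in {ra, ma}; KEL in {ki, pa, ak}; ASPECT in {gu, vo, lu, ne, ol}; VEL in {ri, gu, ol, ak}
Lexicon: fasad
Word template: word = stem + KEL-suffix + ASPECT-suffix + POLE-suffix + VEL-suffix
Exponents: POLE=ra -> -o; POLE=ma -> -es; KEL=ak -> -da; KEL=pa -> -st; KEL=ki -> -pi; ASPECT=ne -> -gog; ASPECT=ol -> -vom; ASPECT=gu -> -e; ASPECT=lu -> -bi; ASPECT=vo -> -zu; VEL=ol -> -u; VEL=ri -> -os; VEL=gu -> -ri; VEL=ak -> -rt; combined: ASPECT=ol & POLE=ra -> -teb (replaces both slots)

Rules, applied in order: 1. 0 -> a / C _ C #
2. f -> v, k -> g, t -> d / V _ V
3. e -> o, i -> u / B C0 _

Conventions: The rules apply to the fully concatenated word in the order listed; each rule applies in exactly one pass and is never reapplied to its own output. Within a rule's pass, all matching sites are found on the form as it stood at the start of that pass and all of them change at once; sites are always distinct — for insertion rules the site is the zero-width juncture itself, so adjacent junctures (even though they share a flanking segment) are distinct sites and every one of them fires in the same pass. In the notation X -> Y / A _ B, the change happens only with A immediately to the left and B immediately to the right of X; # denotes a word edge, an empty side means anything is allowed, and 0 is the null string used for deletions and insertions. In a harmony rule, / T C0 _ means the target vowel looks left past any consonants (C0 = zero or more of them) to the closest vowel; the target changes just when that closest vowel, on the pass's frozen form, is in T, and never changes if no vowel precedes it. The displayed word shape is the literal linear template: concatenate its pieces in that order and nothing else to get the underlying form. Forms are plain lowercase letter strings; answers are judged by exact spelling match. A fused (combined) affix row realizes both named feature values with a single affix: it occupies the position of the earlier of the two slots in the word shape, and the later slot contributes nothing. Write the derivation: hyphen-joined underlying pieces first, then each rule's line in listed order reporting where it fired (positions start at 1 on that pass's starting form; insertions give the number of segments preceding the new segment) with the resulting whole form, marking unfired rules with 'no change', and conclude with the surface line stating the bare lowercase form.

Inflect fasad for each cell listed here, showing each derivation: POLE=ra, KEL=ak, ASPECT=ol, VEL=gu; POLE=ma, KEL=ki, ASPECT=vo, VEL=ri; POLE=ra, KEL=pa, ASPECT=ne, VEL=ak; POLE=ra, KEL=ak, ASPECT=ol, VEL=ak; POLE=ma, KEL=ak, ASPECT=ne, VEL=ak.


cell POLE=ra, KEL=ak, ASPECT=ol, VEL=gu:
underlying: fasad-da-teb-ri
1. 0 -> a / C _ C #: no change
2. f -> v, k -> g, t -> d / V _ V: fires at position(s) 8: fasaddadebri
3. e -> o, i -> u / B C0 _: fires at position(s) 9: fasaddadobri
surface: fasaddadobri

cell POLE=ma, KEL=ki, ASPECT=vo, VEL=ri:
underlying: fasad-pi-zu-es-os
1. 0 -> a / C _ C #: no change
2. f -> v, k -> g, t -> d / V _ V: no change
3. e -> o, i -> u / B C0 _: fires at position(s) 7, 10: fasadpuzuosos
surface: fasadpuzuosos

cell POLE=ra, KEL=pa, ASPECT=ne, VEL=ak:
underlying: fasad-st-gog-o-rt
1. 0 -> a / C _ C #: inserts after position(s) 12: fasadstgogorat
2. f -> v, k -> g, t -> d / V _ V: no change
3. e -> o, i -> u / B C0 _: no change
surface: fasadstgogorat

cell POLE=ra, KEL=ak, ASPECT=ol, VEL=ak:
underlying: fasad-da-teb-rt
1. 0 -> a / C _ C #: inserts after position(s) 11: fasaddatebrat
2. f -> v, k -> g, t -> d / V _ V: fires at position(s) 8: fasaddadebrat
3. e -> o, i -> u / B C0 _: fires at position(s) 9: fasaddadobrat
surface: fasaddadobrat

cell POLE=ma, KEL=ak, ASPECT=ne, VEL=ak:
underlying: fasad-da-gog-es-rt
1. 0 -> a / C _ C #: inserts after position(s) 13: fasaddagogesrat
2. f -> v, k -> g, t -> d / V _ V: no change
3. e -> o, i -> u / B C0 _: fires at position(s) 11: fasaddagogosrat
surface: fasaddagogosrat


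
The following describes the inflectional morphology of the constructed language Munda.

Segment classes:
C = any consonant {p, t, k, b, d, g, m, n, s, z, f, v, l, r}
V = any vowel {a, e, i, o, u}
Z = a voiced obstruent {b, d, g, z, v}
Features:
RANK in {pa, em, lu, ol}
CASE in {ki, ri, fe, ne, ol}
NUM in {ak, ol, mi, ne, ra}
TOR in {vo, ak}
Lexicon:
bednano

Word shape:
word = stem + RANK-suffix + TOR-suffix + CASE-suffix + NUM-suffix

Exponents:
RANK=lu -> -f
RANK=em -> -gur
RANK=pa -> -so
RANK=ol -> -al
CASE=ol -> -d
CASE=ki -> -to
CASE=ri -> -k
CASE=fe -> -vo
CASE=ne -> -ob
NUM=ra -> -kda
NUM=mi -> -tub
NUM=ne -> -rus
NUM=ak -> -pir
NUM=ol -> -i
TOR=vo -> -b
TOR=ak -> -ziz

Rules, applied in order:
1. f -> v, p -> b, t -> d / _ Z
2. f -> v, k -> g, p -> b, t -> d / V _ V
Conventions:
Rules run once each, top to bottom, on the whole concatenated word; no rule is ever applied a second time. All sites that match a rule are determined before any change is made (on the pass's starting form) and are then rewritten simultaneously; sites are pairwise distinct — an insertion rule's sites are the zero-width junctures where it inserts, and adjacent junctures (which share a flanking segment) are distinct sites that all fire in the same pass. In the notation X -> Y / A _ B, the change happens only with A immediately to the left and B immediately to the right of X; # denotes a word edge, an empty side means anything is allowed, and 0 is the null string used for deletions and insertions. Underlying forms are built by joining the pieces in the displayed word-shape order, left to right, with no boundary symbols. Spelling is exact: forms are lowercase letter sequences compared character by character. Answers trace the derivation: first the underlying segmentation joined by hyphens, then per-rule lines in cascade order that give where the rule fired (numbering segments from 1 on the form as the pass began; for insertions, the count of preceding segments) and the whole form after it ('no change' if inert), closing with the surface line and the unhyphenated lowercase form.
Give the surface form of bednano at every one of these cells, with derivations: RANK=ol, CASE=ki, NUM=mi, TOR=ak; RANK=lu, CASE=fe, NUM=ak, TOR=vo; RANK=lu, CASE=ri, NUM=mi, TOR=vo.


cell RANK=ol, CASE=ki, NUM=mi, TOR=ak:
underlying: bednano-al-ziz-to-tub
1. f -> v, p -> b, t -> d / _ Z: no change
2. f -> v, k -> g, p -> b, t -> d / V _ V: fires at position(s) 15: bednanoalziztodub
surface: bednanoalziztodub

cell RANK=lu, CASE=fe, NUM=ak, TOR=vo:
underlying: bednano-f-b-vo-pir
1. f -> v, p -> b, t -> d / _ Z: fires at position(s) 8: bednanovbvopir
2. f -> v, k -> g, p -> b, t -> d / V _ V: fires at position(s) 12: bednanovbvobir
surface: bednanovbvobir

cell RANK=lu, CASE=ri, NUM=mi, TOR=vo:
underlying: bednano-f-b-k-tub
1. f -> v, p -> b, t -> d / _ Z: fires at position(s) 8: bednanovbktub
2. f -> v, k -> g, p -> b, t -> d / V _ V: no change
surface: bednanovbktub


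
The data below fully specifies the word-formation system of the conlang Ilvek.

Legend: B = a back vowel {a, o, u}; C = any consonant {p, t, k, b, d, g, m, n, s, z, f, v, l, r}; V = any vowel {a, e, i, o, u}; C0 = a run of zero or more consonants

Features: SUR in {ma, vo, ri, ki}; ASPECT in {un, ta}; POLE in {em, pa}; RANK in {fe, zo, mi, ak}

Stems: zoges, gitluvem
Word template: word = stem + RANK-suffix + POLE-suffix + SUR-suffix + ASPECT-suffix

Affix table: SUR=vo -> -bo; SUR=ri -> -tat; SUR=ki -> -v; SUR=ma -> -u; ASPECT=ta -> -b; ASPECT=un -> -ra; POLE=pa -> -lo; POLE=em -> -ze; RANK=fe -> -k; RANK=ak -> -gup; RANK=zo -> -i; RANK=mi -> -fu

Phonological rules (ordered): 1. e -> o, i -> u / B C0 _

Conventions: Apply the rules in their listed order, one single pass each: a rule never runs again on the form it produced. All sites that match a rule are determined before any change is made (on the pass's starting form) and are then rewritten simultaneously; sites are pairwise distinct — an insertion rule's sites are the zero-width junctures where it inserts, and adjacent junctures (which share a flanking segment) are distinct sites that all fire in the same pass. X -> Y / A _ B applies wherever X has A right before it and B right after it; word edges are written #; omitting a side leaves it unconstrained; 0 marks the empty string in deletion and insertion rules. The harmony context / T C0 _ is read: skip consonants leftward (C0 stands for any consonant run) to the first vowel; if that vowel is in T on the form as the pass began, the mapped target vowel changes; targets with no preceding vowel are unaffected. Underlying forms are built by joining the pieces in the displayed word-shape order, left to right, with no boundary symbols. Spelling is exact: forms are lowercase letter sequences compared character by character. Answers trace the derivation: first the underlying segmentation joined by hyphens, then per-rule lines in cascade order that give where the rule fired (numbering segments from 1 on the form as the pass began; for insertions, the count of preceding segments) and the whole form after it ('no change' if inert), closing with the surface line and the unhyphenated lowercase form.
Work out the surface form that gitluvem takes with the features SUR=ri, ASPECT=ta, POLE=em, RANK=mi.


underlying: gitluvem-fu-ze-tat-b
1. e -> o, i -> u / B C0 _: fires at position(s) 7, 12: gitluvomfuzotatb
surface: gitluvomfuzotatb


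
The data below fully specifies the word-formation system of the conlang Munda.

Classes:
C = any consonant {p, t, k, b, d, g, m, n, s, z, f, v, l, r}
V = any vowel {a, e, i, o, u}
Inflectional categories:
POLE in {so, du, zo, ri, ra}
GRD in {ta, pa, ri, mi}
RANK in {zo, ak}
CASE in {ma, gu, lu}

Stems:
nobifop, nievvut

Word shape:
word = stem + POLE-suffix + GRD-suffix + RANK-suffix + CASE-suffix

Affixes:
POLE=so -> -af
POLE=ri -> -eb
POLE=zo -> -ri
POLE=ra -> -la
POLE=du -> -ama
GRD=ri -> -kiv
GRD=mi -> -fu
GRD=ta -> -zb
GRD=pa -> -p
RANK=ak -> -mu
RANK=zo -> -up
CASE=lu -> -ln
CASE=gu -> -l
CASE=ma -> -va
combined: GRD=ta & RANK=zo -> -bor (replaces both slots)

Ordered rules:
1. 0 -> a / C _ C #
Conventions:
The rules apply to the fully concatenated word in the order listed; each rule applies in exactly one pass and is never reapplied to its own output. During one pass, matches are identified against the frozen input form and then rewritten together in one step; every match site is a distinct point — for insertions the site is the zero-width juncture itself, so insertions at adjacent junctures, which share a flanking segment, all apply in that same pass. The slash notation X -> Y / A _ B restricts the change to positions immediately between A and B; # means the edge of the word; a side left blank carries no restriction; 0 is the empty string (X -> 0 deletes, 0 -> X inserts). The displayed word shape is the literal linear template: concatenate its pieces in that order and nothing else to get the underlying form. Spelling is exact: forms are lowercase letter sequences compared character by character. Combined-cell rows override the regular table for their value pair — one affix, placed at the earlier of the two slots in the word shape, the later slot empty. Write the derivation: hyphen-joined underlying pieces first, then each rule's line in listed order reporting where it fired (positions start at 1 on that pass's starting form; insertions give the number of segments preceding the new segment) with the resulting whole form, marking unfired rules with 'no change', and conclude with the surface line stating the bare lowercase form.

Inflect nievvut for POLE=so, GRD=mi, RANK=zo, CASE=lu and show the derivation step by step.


underlying: nievvut-af-fu-up-ln
1. 0 -> a / C _ C #: inserts after position(s) 14: nievvutaffuuplan
surface: nievvutaffuuplan


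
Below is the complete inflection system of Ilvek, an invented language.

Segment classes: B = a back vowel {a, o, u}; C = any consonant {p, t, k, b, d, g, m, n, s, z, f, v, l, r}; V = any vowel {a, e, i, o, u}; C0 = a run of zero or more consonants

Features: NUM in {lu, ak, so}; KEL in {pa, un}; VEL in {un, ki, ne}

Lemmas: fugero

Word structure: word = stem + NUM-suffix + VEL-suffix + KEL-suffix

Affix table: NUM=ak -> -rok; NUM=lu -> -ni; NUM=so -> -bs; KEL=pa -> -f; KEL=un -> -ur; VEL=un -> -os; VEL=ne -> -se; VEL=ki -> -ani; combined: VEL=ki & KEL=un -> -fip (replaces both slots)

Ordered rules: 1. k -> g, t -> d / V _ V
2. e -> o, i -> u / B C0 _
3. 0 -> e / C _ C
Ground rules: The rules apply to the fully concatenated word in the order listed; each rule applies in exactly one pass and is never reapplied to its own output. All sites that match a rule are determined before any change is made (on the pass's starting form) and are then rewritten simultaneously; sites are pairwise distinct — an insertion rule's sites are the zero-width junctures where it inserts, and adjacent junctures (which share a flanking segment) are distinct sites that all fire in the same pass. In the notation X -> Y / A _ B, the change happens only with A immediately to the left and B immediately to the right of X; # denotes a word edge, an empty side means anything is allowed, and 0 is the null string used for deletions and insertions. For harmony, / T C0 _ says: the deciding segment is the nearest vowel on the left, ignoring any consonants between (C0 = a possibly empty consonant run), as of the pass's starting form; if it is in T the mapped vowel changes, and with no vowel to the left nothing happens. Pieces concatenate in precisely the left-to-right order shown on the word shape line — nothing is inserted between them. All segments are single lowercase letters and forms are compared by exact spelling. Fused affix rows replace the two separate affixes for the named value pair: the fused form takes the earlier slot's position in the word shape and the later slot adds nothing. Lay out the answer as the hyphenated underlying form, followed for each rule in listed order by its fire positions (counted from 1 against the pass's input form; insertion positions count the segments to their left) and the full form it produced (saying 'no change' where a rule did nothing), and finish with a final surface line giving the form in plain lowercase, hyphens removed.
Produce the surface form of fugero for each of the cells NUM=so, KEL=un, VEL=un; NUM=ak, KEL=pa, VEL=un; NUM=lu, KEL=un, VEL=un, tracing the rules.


cell NUM=so, KEL=un, VEL=un:
underlying: fugero-bs-os-ur
1. k -> g, t -> d / V _ V: no change
2. e -> o, i -> u / B C0 _: fires at position(s) 4: fugorobsosur
3. 0 -> e / C _ C: inserts after position(s) 7: fugorobesosur
surface: fugorobesosur

cell NUM=ak, KEL=pa, VEL=un:
underlying: fugero-rok-os-f
1. k -> g, t -> d / V _ V: fires at position(s) 9: fugerorogosf
2. e -> o, i -> u / B C0 _: fires at position(s) 4: fugororogosf
3. 0 -> e / C _ C: inserts after position(s) 11: fugororogosef
surface: fugororogosef

cell NUM=lu, KEL=un, VEL=un:
underlying: fugero-ni-os-ur
1. k -> g, t -> d / V _ V: no change
2. e -> o, i -> u / B C0 _: fires at position(s) 4, 8: fugoronuosur
3. 0 -> e / C _ C: no change
surface: fugoronuosur


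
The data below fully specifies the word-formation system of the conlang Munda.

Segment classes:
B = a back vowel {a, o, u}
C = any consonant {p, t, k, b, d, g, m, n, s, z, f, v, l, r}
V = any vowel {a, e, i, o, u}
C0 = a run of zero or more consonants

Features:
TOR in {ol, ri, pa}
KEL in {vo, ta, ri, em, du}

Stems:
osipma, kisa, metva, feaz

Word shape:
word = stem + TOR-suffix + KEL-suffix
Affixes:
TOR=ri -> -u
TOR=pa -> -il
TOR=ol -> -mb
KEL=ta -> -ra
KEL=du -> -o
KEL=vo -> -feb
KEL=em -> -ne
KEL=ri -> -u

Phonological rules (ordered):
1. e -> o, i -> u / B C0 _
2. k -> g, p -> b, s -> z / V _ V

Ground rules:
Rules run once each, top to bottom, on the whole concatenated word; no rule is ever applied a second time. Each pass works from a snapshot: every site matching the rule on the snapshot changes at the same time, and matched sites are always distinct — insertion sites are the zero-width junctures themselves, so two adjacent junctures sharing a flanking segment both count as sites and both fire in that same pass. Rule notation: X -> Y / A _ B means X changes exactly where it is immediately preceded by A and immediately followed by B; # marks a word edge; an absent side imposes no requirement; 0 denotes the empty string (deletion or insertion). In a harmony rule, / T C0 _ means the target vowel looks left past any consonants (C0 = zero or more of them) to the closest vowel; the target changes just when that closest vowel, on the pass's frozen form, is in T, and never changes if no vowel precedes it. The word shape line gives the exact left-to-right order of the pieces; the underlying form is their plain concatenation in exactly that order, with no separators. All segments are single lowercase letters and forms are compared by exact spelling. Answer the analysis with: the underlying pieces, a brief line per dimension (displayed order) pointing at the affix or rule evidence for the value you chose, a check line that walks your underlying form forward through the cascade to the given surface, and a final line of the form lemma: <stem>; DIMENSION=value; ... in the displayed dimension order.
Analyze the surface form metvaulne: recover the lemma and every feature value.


underlying: metva-il-ne
TOR=pa - signalled by the affix -il
KEL=em - signalled by the affix -ne
check: metvailne -> metvaulne -> metvaulne
lemma: metva; TOR=pa; KEL=em


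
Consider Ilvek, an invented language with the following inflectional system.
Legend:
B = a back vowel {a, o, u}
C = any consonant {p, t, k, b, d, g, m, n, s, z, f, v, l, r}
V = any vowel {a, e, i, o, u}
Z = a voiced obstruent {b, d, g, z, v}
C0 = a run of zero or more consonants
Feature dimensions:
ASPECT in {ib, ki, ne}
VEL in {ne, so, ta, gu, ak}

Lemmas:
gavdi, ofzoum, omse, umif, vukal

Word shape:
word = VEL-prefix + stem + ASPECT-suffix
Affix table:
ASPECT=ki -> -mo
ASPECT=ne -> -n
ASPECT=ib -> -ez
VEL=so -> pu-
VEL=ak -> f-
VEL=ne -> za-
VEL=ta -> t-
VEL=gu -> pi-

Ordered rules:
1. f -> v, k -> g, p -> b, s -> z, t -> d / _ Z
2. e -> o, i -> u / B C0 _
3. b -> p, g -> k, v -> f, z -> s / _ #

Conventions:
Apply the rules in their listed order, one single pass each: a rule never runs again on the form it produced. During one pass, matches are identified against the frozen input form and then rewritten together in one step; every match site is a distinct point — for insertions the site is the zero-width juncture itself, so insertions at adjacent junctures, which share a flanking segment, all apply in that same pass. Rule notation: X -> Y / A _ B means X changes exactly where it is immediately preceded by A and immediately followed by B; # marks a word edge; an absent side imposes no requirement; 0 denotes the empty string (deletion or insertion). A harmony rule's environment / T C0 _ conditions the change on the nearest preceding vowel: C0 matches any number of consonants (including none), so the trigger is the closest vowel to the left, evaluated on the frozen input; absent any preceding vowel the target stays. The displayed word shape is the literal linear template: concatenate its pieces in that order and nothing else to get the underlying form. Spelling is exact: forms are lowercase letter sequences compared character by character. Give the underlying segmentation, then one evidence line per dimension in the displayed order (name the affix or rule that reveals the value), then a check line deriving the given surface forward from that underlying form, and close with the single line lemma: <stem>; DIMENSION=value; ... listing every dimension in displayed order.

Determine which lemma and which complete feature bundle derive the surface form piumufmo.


underlying: pi-umif-mo
ASPECT=ki - signalled by the affix -mo
VEL=gu - signalled by the affix pi-
check: piumifmo -> piumifmo -> piumufmo -> piumufmo
lemma: umif; ASPECT=ki; VEL=gu


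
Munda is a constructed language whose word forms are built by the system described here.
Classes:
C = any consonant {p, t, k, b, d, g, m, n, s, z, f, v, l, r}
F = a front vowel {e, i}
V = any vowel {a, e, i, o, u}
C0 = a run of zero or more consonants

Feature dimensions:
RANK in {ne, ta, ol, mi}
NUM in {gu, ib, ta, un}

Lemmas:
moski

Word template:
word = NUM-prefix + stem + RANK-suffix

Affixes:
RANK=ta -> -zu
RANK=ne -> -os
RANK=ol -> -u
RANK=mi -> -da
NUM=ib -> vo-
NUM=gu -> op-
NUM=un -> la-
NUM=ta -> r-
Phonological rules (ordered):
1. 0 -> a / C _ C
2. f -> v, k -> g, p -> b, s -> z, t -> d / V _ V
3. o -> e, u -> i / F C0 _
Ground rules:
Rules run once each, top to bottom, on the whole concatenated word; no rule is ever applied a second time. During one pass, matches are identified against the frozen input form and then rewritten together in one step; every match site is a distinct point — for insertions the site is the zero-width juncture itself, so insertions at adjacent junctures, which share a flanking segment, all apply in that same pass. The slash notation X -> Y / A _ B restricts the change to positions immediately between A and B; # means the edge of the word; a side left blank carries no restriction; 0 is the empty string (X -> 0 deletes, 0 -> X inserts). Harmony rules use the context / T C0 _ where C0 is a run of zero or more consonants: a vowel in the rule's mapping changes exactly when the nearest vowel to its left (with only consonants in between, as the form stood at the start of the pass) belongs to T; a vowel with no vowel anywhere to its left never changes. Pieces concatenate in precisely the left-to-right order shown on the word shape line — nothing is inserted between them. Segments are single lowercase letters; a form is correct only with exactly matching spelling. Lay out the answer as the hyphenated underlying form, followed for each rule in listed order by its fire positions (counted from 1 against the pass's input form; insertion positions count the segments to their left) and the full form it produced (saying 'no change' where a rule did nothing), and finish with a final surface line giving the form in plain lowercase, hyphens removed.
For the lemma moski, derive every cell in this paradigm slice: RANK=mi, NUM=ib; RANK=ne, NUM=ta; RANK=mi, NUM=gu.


cell RANK=mi, NUM=ib:
underlying: vo-moski-da
1. 0 -> a / C _ C: inserts after position(s) 5: vomosakida
2. f -> v, k -> g, p -> b, s -> z, t -> d / V _ V: fires at position(s) 5, 7: vomozagida
3. o -> e, u -> i / F C0 _: no change
surface: vomozagida

cell RANK=ne, NUM=ta:
underlying: r-moski-os
1. 0 -> a / C _ C: inserts after position(s) 1, 4: ramosakios
2. f -> v, k -> g, p -> b, s -> z, t -> d / V _ V: fires at position(s) 5, 7: ramozagios
3. o -> e, u -> i / F C0 _: fires at position(s) 9: ramozagies
surface: ramozagies

cell RANK=mi, NUM=gu:
underlying: op-moski-da
1. 0 -> a / C _ C: inserts after position(s) 2, 5: opamosakida
2. f -> v, k -> g, p -> b, s -> z, t -> d / V _ V: fires at position(s) 2, 6, 8: obamozagida
3. o -> e, u -> i / F C0 _: no change
surface: obamozagida


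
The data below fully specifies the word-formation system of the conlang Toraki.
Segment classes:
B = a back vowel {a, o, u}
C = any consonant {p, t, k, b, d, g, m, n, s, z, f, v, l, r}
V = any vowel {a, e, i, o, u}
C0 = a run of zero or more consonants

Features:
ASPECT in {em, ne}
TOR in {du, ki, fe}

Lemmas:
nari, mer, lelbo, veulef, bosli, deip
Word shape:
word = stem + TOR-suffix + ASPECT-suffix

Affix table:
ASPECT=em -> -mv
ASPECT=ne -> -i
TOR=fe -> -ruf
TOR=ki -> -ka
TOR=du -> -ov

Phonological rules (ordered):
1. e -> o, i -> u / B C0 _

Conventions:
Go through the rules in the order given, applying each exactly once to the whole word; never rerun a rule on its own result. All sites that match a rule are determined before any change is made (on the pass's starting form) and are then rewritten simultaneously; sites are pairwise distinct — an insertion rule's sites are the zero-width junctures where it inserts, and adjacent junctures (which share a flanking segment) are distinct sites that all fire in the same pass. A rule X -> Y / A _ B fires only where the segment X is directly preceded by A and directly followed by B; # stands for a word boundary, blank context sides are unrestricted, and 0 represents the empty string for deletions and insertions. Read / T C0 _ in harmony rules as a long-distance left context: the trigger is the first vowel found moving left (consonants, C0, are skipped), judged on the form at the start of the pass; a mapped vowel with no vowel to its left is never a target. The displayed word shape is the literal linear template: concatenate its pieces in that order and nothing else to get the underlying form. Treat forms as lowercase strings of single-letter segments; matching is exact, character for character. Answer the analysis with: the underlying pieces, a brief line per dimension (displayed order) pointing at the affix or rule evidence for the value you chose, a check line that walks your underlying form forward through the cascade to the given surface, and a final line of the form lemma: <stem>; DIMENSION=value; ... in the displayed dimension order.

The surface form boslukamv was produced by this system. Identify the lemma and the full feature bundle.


underlying: bosli-ka-mv
ASPECT=em - signalled by the affix -mv
TOR=ki - signalled by the affix -ka
check: boslikamv -> boslukamv
lemma: bosli; ASPECT=em; TOR=ki


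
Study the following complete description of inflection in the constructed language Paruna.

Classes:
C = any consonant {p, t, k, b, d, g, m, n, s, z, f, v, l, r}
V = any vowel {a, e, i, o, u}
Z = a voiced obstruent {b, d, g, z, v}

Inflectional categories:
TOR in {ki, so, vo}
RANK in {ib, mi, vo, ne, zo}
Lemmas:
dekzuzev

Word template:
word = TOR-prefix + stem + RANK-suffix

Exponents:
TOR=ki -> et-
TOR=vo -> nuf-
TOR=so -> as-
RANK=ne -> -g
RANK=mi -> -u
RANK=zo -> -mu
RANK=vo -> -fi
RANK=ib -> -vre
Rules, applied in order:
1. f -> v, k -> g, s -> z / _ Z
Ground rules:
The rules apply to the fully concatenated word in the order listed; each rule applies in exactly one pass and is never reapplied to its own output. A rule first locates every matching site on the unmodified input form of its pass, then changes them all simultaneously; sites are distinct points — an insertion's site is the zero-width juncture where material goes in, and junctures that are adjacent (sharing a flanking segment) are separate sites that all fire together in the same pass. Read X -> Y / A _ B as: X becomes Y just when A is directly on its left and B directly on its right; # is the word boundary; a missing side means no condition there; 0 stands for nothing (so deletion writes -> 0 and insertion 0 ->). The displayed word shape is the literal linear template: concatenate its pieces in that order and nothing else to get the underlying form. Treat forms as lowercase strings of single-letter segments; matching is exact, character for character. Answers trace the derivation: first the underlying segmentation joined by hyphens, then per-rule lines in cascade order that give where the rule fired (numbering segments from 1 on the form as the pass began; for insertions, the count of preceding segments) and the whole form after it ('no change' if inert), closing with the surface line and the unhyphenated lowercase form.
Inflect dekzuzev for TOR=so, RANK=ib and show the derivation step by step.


underlying: as-dekzuzev-vre
1. f -> v, k -> g, s -> z / _ Z: fires at position(s) 2, 5: azdegzuzevvre
surface: azdegzuzevvre


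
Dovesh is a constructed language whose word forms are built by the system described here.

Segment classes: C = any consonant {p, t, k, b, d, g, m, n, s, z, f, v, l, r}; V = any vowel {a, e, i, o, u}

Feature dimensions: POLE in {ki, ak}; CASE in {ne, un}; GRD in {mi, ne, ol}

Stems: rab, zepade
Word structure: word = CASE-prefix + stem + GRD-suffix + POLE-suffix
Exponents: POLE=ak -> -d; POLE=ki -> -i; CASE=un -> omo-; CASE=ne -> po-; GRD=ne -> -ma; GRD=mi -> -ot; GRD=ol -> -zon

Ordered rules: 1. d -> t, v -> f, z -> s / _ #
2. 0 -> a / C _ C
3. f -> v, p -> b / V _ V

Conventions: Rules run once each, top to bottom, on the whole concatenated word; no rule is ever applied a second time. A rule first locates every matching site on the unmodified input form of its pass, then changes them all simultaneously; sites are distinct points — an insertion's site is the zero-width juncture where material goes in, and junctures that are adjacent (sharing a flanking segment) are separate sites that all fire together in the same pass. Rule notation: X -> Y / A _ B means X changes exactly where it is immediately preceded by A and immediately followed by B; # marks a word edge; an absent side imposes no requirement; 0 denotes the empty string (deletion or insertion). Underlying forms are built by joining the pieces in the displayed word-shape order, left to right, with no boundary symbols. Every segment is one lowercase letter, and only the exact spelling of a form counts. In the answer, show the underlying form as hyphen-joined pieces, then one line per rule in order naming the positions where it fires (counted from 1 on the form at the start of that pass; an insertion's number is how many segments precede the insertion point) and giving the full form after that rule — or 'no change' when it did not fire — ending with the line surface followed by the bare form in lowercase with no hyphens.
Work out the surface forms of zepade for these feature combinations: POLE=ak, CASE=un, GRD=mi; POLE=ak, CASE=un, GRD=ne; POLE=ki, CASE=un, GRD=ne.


cell POLE=ak, CASE=un, GRD=mi:
underlying: omo-zepade-ot-d
1. d -> t, v -> f, z -> s / _ #: fires at position(s) 12: omozepadeott
2. 0 -> a / C _ C: inserts after position(s) 11: omozepadeotat
3. f -> v, p -> b / V _ V: fires at position(s) 6: omozebadeotat
surface: omozebadeotat

cell POLE=ak, CASE=un, GRD=ne:
underlying: omo-zepade-ma-d
1. d -> t, v -> f, z -> s / _ #: fires at position(s) 12: omozepademat
2. 0 -> a / C _ C: no change
3. f -> v, p -> b / V _ V: fires at position(s) 6: omozebademat
surface: omozebademat

cell POLE=ki, CASE=un, GRD=ne:
underlying: omo-zepade-ma-i
1. d -> t, v -> f, z -> s / _ #: no change
2. 0 -> a / C _ C: no change
3. f -> v, p -> b / V _ V: fires at position(s) 6: omozebademai
surface: omozebademai


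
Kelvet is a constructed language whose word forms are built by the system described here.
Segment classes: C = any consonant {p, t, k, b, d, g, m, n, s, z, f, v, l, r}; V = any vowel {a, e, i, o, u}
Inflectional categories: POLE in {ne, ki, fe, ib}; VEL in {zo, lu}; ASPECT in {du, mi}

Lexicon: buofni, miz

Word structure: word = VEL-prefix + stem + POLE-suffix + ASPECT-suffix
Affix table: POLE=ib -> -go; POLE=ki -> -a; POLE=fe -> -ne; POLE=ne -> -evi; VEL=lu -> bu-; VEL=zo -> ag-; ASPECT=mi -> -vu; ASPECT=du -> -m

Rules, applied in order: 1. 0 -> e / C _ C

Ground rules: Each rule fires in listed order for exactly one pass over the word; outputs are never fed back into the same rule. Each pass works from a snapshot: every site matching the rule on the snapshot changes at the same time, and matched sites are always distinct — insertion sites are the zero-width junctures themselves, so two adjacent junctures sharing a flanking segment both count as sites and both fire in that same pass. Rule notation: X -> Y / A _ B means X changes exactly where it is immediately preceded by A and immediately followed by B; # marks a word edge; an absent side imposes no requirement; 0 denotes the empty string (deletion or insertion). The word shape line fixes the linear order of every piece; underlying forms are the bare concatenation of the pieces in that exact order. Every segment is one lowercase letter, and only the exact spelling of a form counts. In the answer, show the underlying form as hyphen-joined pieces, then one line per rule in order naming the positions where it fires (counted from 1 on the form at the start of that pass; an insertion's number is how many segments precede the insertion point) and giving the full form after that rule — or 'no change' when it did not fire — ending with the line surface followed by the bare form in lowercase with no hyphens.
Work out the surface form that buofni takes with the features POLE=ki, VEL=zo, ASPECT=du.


underlying: ag-buofni-a-m
1. 0 -> e / C _ C: inserts after position(s) 2, 6: agebuofeniam
surface: agebuofeniam


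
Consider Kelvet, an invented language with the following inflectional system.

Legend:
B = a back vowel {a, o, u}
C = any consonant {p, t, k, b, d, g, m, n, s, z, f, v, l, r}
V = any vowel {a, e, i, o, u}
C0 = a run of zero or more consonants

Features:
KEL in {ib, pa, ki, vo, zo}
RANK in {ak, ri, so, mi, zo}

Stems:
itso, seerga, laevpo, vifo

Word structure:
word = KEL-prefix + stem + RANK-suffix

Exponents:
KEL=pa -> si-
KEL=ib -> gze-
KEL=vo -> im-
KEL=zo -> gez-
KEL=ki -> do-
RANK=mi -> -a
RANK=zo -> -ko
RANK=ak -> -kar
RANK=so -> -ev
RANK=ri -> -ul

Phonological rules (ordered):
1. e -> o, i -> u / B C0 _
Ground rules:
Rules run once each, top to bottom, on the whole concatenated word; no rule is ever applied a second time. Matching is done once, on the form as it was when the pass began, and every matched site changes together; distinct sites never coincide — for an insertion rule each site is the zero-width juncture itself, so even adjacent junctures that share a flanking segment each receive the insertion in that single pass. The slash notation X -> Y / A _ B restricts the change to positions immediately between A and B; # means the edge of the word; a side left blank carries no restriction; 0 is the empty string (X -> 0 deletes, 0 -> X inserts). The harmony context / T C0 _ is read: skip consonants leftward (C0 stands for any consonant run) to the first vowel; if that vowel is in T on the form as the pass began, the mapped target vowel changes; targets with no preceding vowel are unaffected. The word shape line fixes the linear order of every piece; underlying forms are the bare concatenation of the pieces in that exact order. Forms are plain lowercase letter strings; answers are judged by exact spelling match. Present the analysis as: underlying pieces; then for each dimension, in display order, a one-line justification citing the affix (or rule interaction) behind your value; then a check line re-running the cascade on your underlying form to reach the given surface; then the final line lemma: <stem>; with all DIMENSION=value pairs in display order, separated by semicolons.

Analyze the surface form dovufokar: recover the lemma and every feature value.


underlying: do-vifo-kar
KEL=ki - signalled by the affix do-
RANK=ak - signalled by the affix -kar
check: dovifokar -> dovufokar
lemma: vifo; KEL=ki; RANK=ak


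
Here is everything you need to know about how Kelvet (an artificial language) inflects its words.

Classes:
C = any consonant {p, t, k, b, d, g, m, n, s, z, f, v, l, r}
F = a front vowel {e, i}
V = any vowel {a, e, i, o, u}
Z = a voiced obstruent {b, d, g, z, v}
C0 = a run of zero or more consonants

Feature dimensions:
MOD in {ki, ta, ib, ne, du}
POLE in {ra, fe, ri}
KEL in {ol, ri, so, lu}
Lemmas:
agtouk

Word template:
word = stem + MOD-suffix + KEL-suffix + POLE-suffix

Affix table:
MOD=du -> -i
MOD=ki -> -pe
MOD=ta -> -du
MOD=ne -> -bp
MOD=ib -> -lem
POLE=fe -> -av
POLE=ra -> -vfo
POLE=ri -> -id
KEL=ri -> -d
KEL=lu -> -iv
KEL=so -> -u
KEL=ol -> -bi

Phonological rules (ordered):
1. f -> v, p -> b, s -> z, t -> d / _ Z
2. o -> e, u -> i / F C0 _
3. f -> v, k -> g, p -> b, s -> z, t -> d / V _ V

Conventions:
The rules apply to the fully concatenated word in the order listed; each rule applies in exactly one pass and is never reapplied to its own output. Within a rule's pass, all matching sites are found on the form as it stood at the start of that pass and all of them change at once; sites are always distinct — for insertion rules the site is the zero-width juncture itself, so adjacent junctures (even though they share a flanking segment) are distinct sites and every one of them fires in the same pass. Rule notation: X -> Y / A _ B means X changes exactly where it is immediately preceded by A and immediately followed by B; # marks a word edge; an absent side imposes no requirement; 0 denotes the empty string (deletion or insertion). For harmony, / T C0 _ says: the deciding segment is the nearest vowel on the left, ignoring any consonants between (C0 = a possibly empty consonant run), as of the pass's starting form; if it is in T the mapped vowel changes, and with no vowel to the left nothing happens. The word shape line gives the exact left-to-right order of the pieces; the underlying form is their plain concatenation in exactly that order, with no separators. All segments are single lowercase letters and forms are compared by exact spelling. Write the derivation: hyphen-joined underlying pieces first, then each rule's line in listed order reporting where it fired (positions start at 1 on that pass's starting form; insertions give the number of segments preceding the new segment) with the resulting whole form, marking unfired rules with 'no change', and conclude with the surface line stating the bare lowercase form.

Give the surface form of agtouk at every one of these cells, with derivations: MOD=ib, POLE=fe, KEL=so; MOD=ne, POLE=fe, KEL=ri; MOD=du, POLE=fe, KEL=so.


cell MOD=ib, POLE=fe, KEL=so:
underlying: agtouk-lem-u-av
1. f -> v, p -> b, s -> z, t -> d / _ Z: no change
2. o -> e, u -> i / F C0 _: fires at position(s) 10: agtouklemiav
3. f -> v, k -> g, p -> b, s -> z, t -> d / V _ V: no change
surface: agtouklemiav

cell MOD=ne, POLE=fe, KEL=ri:
underlying: agtouk-bp-d-av
1. f -> v, p -> b, s -> z, t -> d / _ Z: fires at position(s) 8: agtoukbbdav
2. o -> e, u -> i / F C0 _: no change
3. f -> v, k -> g, p -> b, s -> z, t -> d / V _ V: no change
surface: agtoukbbdav

cell MOD=du, POLE=fe, KEL=so:
underlying: agtouk-i-u-av
1. f -> v, p -> b, s -> z, t -> d / _ Z: no change
2. o -> e, u -> i / F C0 _: fires at position(s) 8: agtoukiiav
3. f -> v, k -> g, p -> b, s -> z, t -> d / V _ V: fires at position(s) 6: agtougiiav
surface: agtougiiav
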